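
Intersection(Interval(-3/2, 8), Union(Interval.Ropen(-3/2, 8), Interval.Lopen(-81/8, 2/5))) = Interval.Ropen(-3/2, 8)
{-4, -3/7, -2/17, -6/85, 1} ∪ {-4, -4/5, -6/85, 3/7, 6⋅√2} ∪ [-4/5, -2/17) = {-4, -6/85, 3/7, 1, 6⋅√2} ∪ [-4/5, -2/17]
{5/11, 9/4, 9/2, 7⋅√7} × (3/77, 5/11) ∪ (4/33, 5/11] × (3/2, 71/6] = ((4/33, 5/11] × (3/2, 71/6]) ∪ ({5/11, 9/4, 9/2, 7⋅√7} × (3/77, 5/11))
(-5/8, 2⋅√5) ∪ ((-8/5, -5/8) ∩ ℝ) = (-8/5, -5/8) ∪ (-5/8, 2⋅√5)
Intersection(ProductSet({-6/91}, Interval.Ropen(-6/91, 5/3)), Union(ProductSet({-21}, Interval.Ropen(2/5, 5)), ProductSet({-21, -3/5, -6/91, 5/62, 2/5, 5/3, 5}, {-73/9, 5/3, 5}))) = EmptySet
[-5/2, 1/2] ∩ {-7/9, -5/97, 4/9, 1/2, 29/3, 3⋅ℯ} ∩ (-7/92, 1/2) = {-5/97, 4/9}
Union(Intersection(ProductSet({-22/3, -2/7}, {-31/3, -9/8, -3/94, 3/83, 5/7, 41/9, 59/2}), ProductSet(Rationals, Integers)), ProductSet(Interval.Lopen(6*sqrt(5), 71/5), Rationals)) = ProductSet(Interval.Lopen(6*sqrt(5), 71/5), Rationals)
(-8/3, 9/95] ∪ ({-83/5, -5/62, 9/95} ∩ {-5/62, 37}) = (-8/3, 9/95]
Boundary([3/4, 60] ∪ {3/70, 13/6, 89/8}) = {3/70, 3/4, 60}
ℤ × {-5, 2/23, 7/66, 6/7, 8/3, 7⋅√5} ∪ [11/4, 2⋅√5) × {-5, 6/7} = (ℤ × {-5, 2/23, 7/66, 6/7, 8/3, 7⋅√5}) ∪ ([11/4, 2⋅√5) × {-5, 6/7})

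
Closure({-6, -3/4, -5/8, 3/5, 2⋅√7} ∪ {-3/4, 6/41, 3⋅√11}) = {-6, -3/4, -5/8, 6/41, 3/5, 3⋅√11, 2⋅√7}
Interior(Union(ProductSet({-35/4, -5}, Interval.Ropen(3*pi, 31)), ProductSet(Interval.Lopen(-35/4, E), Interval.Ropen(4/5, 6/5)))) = ProductSet(Interval.open(-35/4, E), Interval.open(4/5, 6/5))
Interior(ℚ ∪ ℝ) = ℝ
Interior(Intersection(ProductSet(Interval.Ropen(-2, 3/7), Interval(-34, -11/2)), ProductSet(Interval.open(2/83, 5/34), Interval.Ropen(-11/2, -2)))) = EmptySet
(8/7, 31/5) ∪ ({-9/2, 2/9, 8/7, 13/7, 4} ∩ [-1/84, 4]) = {2/9} ∪ [8/7, 31/5)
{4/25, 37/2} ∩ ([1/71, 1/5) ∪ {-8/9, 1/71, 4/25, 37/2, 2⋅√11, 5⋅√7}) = {4/25, 37/2}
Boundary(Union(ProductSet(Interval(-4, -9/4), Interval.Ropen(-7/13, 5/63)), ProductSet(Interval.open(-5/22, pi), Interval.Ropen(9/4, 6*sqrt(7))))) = Union(ProductSet({-4, -9/4}, Interval(-7/13, 5/63)), ProductSet({-5/22, pi}, Interval(9/4, 6*sqrt(7))), ProductSet(Interval(-4, -9/4), {-7/13, 5/63}), ProductSet(Interval(-5/22, pi), {9/4, 6*sqrt(7)}))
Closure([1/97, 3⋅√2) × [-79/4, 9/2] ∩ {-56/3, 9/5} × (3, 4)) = {9/5} × [3, 4]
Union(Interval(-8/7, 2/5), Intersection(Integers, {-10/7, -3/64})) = Interval(-8/7, 2/5)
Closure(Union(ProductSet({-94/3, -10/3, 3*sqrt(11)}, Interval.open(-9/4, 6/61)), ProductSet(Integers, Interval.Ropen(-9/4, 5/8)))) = Union(ProductSet({-94/3, -10/3, 3*sqrt(11)}, Interval(-9/4, 6/61)), ProductSet(Integers, Interval(-9/4, 5/8)))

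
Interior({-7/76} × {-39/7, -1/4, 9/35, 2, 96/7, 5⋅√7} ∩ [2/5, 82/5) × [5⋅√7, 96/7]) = ∅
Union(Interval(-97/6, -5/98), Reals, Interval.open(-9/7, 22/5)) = Interval(-oo, oo)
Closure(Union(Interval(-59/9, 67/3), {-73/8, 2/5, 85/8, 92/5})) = Union({-73/8}, Interval(-59/9, 67/3))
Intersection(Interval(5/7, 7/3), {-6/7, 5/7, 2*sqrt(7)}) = {5/7}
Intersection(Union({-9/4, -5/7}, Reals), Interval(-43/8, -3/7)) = Interval(-43/8, -3/7)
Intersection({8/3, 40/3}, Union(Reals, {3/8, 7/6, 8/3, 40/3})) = {8/3, 40/3}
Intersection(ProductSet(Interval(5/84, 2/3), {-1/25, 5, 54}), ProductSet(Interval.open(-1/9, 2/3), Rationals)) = ProductSet(Interval.Ropen(5/84, 2/3), {-1/25, 5, 54})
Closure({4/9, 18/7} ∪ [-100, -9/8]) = [-100, -9/8] ∪ {4/9, 18/7}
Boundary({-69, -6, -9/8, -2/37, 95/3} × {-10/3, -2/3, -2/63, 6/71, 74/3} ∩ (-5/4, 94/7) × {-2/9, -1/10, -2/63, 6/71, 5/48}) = {-9/8, -2/37} × {-2/63, 6/71}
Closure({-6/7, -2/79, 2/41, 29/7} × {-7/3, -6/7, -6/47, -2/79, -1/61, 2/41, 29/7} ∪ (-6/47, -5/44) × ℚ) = ([-6/47, -5/44] × ℝ) ∪ ({-6/7, -2/79, 2/41, 29/7} × {-7/3, -6/7, -6/47, -2/79, -1/61, 2/41, 29/7})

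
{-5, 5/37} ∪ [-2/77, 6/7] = {-5} ∪ [-2/77, 6/7]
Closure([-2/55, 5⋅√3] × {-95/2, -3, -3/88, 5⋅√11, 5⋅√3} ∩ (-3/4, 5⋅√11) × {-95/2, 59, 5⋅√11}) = [-2/55, 5⋅√3] × {-95/2, 5⋅√11}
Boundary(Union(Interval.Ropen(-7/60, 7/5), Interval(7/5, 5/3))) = {-7/60, 5/3}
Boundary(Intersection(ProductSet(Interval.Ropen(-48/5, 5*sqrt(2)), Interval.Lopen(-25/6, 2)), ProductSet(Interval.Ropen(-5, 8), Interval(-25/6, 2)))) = Union(ProductSet({-5, 5*sqrt(2)}, Interval(-25/6, 2)), ProductSet(Interval(-5, 5*sqrt(2)), {-25/6, 2}))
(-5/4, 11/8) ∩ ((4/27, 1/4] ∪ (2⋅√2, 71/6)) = (4/27, 1/4]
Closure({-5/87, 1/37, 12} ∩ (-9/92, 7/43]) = {-5/87, 1/37}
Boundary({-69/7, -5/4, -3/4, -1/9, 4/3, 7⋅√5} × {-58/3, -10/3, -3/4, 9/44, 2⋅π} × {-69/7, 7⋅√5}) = {-69/7, -5/4, -3/4, -1/9, 4/3, 7⋅√5} × {-58/3, -10/3, -3/4, 9/44, 2⋅π} × {-69/7, 7⋅√5}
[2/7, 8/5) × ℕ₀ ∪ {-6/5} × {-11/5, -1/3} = ({-6/5} × {-11/5, -1/3}) ∪ ([2/7, 8/5) × ℕ₀)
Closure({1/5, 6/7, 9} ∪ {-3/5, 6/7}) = {-3/5, 1/5, 6/7, 9}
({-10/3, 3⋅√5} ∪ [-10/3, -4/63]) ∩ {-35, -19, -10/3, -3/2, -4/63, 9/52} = {-10/3, -3/2, -4/63}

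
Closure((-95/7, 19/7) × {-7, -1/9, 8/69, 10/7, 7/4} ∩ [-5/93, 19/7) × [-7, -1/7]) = [-5/93, 19/7] × {-7}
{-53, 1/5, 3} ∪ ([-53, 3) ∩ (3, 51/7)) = {-53, 1/5, 3}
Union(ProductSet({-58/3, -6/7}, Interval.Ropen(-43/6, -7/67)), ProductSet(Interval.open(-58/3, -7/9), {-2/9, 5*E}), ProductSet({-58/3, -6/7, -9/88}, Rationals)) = Union(ProductSet({-58/3, -6/7}, Interval.Ropen(-43/6, -7/67)), ProductSet({-58/3, -6/7, -9/88}, Rationals), ProductSet(Interval.open(-58/3, -7/9), {-2/9, 5*E}))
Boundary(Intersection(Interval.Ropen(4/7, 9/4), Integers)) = Range(1, 3, 1)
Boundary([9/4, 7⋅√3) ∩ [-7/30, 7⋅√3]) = {9/4, 7⋅√3}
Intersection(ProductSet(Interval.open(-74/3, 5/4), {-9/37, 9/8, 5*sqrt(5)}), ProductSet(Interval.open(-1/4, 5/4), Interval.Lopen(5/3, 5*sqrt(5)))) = ProductSet(Interval.open(-1/4, 5/4), {5*sqrt(5)})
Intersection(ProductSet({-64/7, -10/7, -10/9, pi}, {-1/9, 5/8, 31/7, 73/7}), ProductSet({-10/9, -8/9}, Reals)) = ProductSet({-10/9}, {-1/9, 5/8, 31/7, 73/7})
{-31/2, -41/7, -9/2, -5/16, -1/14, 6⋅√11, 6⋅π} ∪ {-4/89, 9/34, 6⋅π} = {-31/2, -41/7, -9/2, -5/16, -1/14, -4/89, 9/34, 6⋅√11, 6⋅π}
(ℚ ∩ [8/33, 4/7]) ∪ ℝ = ℝ ∪ (ℚ ∩ [8/33, 4/7])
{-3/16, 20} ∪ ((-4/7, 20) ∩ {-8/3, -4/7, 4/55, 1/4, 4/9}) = {-3/16, 4/55, 1/4, 4/9, 20}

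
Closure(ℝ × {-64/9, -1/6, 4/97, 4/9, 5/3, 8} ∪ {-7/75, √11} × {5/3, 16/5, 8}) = (ℝ × {-64/9, -1/6, 4/97, 4/9, 5/3, 8}) ∪ ({-7/75, √11} × {5/3, 16/5, 8})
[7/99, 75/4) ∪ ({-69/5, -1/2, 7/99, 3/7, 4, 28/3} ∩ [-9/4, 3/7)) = {-1/2} ∪ [7/99, 75/4)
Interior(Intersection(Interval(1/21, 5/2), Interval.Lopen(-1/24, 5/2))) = Interval.open(1/21, 5/2)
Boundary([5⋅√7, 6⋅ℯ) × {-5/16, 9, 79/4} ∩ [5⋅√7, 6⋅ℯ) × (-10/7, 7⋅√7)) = [5⋅√7, 6⋅ℯ] × {-5/16, 9}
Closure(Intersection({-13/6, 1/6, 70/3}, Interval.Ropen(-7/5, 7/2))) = {1/6}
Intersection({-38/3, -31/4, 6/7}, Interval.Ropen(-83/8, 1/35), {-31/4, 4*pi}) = {-31/4}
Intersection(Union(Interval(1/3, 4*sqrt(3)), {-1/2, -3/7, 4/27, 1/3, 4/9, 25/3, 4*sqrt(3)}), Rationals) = Union({-1/2, -3/7, 4/27, 25/3}, Intersection(Interval(1/3, 4*sqrt(3)), Rationals))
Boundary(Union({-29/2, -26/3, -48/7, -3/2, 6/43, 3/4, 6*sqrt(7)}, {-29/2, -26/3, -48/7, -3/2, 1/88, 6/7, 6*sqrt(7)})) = {-29/2, -26/3, -48/7, -3/2, 1/88, 6/43, 3/4, 6/7, 6*sqrt(7)}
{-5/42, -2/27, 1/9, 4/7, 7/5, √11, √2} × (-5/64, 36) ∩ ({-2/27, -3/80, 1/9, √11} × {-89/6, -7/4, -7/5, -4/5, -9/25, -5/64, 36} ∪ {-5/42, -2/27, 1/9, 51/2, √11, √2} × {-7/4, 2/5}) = {-5/42, -2/27, 1/9, √11, √2} × {2/5}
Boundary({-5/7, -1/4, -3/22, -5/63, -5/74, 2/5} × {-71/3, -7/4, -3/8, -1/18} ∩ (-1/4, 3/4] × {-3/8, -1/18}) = {-3/22, -5/63, -5/74, 2/5} × {-3/8, -1/18}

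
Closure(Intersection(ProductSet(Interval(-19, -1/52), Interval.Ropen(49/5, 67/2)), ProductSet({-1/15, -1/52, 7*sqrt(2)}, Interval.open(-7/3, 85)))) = ProductSet({-1/15, -1/52}, Interval(49/5, 67/2))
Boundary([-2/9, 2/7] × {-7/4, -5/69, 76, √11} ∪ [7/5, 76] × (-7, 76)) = ({7/5, 76} × [-7, 76]) ∪ ([7/5, 76] × {-7, 76}) ∪ ([-2/9, 2/7] × {-7/4, -5/69, 76, √11})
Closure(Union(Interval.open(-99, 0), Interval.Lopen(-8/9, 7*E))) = Interval(-99, 7*E)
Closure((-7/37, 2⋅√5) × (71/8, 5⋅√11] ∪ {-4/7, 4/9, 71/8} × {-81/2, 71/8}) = ({-4/7, 4/9, 71/8} × {-81/2, 71/8}) ∪ ({-7/37, 2⋅√5} × [71/8, 5⋅√11]) ∪ ([-7/37, 2⋅√5] × {71/8, 5⋅√11}) ∪ ((-7/37, 2⋅√5) × (71/8, 5⋅√11])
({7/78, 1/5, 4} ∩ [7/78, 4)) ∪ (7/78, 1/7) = [7/78, 1/7) ∪ {1/5}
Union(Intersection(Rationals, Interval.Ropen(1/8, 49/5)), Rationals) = Union(Intersection(Interval.Ropen(1/8, 49/5), Rationals), Rationals)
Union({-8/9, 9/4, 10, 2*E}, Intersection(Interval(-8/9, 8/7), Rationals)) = Union({9/4, 10, 2*E}, Intersection(Interval(-8/9, 8/7), Rationals))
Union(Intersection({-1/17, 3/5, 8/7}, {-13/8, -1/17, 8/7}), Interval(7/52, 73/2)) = Union({-1/17}, Interval(7/52, 73/2))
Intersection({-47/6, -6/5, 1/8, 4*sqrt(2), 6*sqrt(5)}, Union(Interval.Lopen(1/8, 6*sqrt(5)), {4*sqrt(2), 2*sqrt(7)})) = {4*sqrt(2), 6*sqrt(5)}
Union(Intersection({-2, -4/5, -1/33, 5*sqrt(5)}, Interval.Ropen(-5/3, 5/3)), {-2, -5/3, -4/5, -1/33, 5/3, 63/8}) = {-2, -5/3, -4/5, -1/33, 5/3, 63/8}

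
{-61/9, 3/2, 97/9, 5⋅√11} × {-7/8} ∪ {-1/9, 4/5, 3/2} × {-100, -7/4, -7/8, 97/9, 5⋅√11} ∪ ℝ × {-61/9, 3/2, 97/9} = (ℝ × {-61/9, 3/2, 97/9}) ∪ ({-61/9, 3/2, 97/9, 5⋅√11} × {-7/8}) ∪ ({-1/9, 4/5, 3/2} × {-100, -7/4, -7/8, 97/9, 5⋅√11})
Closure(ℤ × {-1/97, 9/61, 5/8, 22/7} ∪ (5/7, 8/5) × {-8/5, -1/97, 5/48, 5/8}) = (ℤ × {-1/97, 9/61, 5/8, 22/7}) ∪ ([5/7, 8/5] × {-8/5, -1/97, 5/48, 5/8})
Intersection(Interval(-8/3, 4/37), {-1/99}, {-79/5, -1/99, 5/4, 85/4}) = {-1/99}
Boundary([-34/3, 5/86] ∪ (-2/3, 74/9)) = {-34/3, 74/9}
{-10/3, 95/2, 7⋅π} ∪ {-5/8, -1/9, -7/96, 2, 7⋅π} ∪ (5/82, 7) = {-10/3, -5/8, -1/9, -7/96, 95/2, 7⋅π} ∪ (5/82, 7)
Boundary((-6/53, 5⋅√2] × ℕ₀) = [-6/53, 5⋅√2] × ℕ₀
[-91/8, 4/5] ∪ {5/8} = [-91/8, 4/5]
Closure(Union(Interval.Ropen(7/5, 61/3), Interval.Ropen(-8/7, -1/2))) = Union(Interval(-8/7, -1/2), Interval(7/5, 61/3))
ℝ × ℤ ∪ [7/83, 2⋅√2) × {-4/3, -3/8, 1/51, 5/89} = (ℝ × ℤ) ∪ ([7/83, 2⋅√2) × {-4/3, -3/8, 1/51, 5/89})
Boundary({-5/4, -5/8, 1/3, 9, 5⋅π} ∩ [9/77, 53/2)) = {1/3, 9, 5⋅π}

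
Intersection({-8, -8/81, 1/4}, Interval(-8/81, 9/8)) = {-8/81, 1/4}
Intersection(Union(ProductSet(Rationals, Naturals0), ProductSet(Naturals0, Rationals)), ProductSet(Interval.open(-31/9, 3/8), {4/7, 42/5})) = ProductSet(Range(0, 1, 1), {4/7, 42/5})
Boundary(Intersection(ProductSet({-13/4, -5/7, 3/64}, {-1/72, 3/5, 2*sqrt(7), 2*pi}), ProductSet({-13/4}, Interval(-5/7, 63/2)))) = ProductSet({-13/4}, {-1/72, 3/5, 2*sqrt(7), 2*pi})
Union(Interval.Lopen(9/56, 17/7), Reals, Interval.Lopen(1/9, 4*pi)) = Interval(-oo, oo)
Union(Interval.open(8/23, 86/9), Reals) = Interval(-oo, oo)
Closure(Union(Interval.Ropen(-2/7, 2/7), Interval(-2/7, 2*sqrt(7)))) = Interval(-2/7, 2*sqrt(7))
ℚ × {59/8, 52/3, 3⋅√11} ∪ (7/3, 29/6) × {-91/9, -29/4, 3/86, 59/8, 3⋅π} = (ℚ × {59/8, 52/3, 3⋅√11}) ∪ ((7/3, 29/6) × {-91/9, -29/4, 3/86, 59/8, 3⋅π})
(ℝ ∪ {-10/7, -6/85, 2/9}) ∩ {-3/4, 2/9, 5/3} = {-3/4, 2/9, 5/3}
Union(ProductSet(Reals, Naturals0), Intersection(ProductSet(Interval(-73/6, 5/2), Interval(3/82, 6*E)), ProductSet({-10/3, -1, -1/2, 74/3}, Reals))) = Union(ProductSet({-10/3, -1, -1/2}, Interval(3/82, 6*E)), ProductSet(Reals, Naturals0))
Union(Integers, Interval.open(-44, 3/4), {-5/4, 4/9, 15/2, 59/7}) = Union({15/2, 59/7}, Integers, Interval.Ropen(-44, 3/4))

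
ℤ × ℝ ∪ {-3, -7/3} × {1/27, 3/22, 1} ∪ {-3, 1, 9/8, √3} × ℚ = (ℤ × ℝ) ∪ ({-3, -7/3} × {1/27, 3/22, 1}) ∪ ({-3, 1, 9/8, √3} × ℚ)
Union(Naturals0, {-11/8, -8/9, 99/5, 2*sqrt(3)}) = Union({-11/8, -8/9, 99/5, 2*sqrt(3)}, Naturals0)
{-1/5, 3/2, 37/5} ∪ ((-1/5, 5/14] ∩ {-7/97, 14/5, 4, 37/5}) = {-1/5, -7/97, 3/2, 37/5}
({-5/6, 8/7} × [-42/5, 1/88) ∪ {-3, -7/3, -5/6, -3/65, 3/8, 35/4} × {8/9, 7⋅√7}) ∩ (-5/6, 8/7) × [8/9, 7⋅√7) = {-3/65, 3/8} × {8/9}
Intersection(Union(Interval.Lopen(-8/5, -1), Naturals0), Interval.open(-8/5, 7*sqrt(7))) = Union(Interval.Lopen(-8/5, -1), Range(0, 19, 1))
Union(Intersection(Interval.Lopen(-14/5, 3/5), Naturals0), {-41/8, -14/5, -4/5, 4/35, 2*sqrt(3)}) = Union({-41/8, -14/5, -4/5, 4/35, 2*sqrt(3)}, Range(0, 1, 1))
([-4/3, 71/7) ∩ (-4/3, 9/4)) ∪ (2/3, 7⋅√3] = (-4/3, 7⋅√3]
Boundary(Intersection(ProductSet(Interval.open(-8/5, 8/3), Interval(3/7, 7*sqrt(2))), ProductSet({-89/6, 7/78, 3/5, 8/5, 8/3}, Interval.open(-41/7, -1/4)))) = EmptySet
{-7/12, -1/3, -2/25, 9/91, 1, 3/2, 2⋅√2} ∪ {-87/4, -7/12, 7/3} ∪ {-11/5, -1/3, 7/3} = {-87/4, -11/5, -7/12, -1/3, -2/25, 9/91, 1, 3/2, 7/3, 2⋅√2}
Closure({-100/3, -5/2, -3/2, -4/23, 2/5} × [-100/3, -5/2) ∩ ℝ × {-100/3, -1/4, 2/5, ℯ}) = {-100/3, -5/2, -3/2, -4/23, 2/5} × {-100/3}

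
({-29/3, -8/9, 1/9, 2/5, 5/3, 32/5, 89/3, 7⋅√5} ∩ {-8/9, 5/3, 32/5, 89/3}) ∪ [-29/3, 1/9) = [-29/3, 1/9) ∪ {5/3, 32/5, 89/3}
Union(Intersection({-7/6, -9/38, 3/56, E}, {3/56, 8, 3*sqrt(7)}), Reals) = Reals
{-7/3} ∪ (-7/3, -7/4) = [-7/3, -7/4)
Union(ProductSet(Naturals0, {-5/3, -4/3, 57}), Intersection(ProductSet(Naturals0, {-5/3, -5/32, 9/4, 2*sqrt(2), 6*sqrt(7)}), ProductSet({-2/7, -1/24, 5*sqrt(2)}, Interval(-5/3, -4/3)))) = ProductSet(Naturals0, {-5/3, -4/3, 57})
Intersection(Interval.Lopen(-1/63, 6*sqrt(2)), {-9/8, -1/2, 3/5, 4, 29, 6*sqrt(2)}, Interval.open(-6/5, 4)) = {3/5}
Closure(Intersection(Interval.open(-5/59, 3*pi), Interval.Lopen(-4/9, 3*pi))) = Interval(-5/59, 3*pi)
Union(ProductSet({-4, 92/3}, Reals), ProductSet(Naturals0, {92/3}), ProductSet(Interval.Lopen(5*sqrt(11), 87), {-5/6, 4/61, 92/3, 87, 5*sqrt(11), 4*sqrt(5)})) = Union(ProductSet({-4, 92/3}, Reals), ProductSet(Interval.Lopen(5*sqrt(11), 87), {-5/6, 4/61, 92/3, 87, 5*sqrt(11), 4*sqrt(5)}), ProductSet(Naturals0, {92/3}))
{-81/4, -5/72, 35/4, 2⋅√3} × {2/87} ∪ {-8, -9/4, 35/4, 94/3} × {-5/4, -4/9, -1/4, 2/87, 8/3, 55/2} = ({-81/4, -5/72, 35/4, 2⋅√3} × {2/87}) ∪ ({-8, -9/4, 35/4, 94/3} × {-5/4, -4/9, -1/4, 2/87, 8/3, 55/2})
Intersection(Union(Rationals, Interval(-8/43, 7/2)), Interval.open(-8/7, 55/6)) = Union(Intersection(Interval.open(-8/7, 55/6), Rationals), Interval(-8/43, 7/2))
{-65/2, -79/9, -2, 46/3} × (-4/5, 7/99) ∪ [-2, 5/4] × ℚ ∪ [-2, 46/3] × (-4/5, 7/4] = ([-2, 5/4] × ℚ) ∪ ({-65/2, -79/9, -2, 46/3} × (-4/5, 7/99)) ∪ ([-2, 46/3] × (-4/5, 7/4])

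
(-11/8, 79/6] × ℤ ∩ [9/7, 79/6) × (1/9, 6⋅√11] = [9/7, 79/6) × {1, 2, …, 19}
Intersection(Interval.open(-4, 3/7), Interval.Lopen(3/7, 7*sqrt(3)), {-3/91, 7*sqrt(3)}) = EmptySet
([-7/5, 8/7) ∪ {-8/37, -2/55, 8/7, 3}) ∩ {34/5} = ∅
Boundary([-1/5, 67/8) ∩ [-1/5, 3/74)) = {-1/5, 3/74}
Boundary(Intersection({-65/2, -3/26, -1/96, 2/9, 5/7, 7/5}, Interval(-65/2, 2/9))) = {-65/2, -3/26, -1/96, 2/9}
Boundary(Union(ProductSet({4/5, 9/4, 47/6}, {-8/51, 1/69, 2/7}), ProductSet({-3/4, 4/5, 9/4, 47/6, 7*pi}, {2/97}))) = Union(ProductSet({4/5, 9/4, 47/6}, {-8/51, 1/69, 2/7}), ProductSet({-3/4, 4/5, 9/4, 47/6, 7*pi}, {2/97}))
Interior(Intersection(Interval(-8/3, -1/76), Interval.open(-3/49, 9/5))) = Interval.open(-3/49, -1/76)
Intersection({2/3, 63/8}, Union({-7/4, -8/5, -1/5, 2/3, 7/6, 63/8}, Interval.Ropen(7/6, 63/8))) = {2/3, 63/8}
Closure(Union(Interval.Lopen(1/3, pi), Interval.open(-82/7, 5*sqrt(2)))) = Interval(-82/7, 5*sqrt(2))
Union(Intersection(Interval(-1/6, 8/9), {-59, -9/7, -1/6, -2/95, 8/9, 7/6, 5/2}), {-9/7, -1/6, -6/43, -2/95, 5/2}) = {-9/7, -1/6, -6/43, -2/95, 8/9, 5/2}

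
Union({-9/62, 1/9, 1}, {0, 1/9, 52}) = {-9/62, 0, 1/9, 1, 52}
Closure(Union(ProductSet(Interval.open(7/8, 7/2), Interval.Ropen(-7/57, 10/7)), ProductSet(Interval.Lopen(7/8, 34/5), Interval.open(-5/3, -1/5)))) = Union(ProductSet({7/8, 7/2}, Interval(-7/57, 10/7)), ProductSet({7/8, 34/5}, Interval(-5/3, -1/5)), ProductSet(Interval(7/8, 7/2), {-7/57, 10/7}), ProductSet(Interval.open(7/8, 7/2), Interval.Ropen(-7/57, 10/7)), ProductSet(Interval(7/8, 34/5), {-5/3, -1/5}), ProductSet(Interval.Lopen(7/8, 34/5), Interval.open(-5/3, -1/5)))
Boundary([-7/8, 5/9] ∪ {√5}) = {-7/8, 5/9, √5}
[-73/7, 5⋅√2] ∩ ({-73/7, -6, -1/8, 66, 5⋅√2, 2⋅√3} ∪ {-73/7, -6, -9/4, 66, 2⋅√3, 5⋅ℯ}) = {-73/7, -6, -9/4, -1/8, 5⋅√2, 2⋅√3}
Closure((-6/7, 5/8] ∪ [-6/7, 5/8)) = [-6/7, 5/8]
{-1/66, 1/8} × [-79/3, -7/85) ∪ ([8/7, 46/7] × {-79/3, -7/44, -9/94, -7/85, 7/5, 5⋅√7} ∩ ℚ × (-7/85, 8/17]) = {-1/66, 1/8} × [-79/3, -7/85)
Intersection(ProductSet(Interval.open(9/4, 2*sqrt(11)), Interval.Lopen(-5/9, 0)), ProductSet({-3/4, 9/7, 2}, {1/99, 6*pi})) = EmptySet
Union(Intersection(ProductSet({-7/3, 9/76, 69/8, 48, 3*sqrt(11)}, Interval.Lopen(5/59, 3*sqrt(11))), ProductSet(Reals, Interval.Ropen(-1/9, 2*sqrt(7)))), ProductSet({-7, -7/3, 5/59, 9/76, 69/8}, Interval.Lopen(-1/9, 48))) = Union(ProductSet({-7, -7/3, 5/59, 9/76, 69/8}, Interval.Lopen(-1/9, 48)), ProductSet({-7/3, 9/76, 69/8, 48, 3*sqrt(11)}, Interval.open(5/59, 2*sqrt(7))))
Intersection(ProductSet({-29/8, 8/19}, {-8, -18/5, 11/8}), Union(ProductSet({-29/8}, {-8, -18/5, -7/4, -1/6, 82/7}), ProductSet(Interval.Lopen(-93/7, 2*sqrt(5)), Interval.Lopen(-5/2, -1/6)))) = ProductSet({-29/8}, {-8, -18/5})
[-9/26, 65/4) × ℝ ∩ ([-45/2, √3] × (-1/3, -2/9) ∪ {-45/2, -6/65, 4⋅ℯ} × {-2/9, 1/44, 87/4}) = ({-6/65, 4⋅ℯ} × {-2/9, 1/44, 87/4}) ∪ ([-9/26, √3] × (-1/3, -2/9))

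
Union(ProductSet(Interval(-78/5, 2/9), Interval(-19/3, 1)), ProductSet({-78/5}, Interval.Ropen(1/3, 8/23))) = ProductSet(Interval(-78/5, 2/9), Interval(-19/3, 1))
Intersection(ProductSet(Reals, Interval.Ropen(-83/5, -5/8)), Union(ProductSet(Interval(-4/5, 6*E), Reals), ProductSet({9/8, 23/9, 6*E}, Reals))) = ProductSet(Interval(-4/5, 6*E), Interval.Ropen(-83/5, -5/8))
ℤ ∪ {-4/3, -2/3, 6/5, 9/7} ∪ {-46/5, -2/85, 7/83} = ℤ ∪ {-46/5, -4/3, -2/3, -2/85, 7/83, 6/5, 9/7}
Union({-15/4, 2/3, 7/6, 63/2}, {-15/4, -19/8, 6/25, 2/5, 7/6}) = {-15/4, -19/8, 6/25, 2/5, 2/3, 7/6, 63/2}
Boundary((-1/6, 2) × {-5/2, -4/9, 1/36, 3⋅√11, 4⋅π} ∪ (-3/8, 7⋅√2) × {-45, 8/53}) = ([-3/8, 7⋅√2] × {-45, 8/53}) ∪ ([-1/6, 2] × {-5/2, -4/9, 1/36, 3⋅√11, 4⋅π})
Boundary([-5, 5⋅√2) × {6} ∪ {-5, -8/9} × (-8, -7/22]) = ({-5, -8/9} × [-8, -7/22]) ∪ ([-5, 5⋅√2] × {6})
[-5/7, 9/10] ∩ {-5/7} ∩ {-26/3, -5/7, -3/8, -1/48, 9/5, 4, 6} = {-5/7}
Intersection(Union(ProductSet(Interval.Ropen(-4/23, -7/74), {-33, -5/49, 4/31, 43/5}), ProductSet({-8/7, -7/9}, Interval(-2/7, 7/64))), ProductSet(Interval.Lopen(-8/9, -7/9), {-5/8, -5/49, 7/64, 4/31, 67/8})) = ProductSet({-7/9}, {-5/49, 7/64})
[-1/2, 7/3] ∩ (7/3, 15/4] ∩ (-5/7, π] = ∅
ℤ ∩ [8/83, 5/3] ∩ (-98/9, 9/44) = ∅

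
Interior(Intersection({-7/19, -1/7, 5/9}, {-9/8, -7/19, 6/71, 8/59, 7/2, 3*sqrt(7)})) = EmptySet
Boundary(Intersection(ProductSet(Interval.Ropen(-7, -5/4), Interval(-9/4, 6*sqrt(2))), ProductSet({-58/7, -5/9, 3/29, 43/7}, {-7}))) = EmptySet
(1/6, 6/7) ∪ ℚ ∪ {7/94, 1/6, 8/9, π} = ℚ ∪ [1/6, 6/7] ∪ {π}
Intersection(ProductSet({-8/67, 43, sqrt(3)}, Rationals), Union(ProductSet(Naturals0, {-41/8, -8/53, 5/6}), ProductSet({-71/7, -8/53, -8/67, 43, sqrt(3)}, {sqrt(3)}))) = ProductSet({43}, {-41/8, -8/53, 5/6})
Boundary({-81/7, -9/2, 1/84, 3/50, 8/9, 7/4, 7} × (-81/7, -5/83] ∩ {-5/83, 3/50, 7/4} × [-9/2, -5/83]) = {3/50, 7/4} × [-9/2, -5/83]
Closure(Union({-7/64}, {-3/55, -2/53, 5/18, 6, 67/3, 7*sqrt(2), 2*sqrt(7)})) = {-7/64, -3/55, -2/53, 5/18, 6, 67/3, 7*sqrt(2), 2*sqrt(7)}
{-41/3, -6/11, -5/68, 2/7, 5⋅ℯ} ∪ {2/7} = {-41/3, -6/11, -5/68, 2/7, 5⋅ℯ}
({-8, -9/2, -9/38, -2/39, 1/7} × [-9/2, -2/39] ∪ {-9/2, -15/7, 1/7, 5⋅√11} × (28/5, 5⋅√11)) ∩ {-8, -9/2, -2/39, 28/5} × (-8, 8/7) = {-8, -9/2, -2/39} × [-9/2, -2/39]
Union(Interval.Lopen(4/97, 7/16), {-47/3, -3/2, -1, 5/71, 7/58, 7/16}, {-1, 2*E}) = Union({-47/3, -3/2, -1, 2*E}, Interval.Lopen(4/97, 7/16))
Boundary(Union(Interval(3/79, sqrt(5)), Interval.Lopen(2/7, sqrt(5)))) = {3/79, sqrt(5)}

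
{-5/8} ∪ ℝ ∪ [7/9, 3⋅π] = (-∞, ∞)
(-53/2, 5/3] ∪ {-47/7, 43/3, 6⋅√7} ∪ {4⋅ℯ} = (-53/2, 5/3] ∪ {43/3, 6⋅√7, 4⋅ℯ}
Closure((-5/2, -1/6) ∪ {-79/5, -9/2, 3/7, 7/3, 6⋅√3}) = {-79/5, -9/2, 3/7, 7/3, 6⋅√3} ∪ [-5/2, -1/6]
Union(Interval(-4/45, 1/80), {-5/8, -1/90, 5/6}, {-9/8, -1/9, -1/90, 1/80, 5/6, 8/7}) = Union({-9/8, -5/8, -1/9, 5/6, 8/7}, Interval(-4/45, 1/80))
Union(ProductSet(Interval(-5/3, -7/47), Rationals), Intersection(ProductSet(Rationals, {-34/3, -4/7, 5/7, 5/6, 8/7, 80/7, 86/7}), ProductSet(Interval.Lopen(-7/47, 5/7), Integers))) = ProductSet(Interval(-5/3, -7/47), Rationals)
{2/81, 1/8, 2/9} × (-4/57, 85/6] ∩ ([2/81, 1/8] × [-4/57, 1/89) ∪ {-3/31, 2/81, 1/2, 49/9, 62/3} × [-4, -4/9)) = {2/81, 1/8} × (-4/57, 1/89)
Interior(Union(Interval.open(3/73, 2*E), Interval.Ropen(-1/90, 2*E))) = Interval.open(-1/90, 2*E)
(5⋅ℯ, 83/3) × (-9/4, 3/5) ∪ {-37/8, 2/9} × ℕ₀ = ({-37/8, 2/9} × ℕ₀) ∪ ((5⋅ℯ, 83/3) × (-9/4, 3/5))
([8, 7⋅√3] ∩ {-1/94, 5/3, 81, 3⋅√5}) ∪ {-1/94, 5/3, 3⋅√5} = {-1/94, 5/3, 3⋅√5}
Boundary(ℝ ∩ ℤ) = ℤ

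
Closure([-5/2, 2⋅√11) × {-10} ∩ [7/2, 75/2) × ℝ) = [7/2, 2⋅√11] × {-10}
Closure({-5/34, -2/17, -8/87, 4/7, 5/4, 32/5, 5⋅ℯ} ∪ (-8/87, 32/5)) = {-5/34, -2/17, 5⋅ℯ} ∪ [-8/87, 32/5]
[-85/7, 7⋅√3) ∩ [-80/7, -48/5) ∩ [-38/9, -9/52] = ∅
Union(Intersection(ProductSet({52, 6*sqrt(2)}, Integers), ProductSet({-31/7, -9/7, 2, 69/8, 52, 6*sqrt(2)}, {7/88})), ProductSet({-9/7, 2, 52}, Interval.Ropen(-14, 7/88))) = ProductSet({-9/7, 2, 52}, Interval.Ropen(-14, 7/88))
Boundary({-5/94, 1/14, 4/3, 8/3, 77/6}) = {-5/94, 1/14, 4/3, 8/3, 77/6}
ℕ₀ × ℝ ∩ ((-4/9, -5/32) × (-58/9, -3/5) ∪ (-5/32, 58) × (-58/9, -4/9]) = {0, 1, …, 57} × (-58/9, -4/9]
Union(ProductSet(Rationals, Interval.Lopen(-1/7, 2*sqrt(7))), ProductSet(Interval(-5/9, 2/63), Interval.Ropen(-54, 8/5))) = Union(ProductSet(Interval(-5/9, 2/63), Interval.Ropen(-54, 8/5)), ProductSet(Rationals, Interval.Lopen(-1/7, 2*sqrt(7))))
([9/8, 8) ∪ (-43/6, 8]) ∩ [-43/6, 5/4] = (-43/6, 5/4]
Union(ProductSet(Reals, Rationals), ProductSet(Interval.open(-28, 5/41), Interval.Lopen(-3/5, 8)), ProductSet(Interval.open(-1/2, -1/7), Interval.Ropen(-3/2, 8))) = Union(ProductSet(Interval.open(-28, 5/41), Interval.Lopen(-3/5, 8)), ProductSet(Interval.open(-1/2, -1/7), Interval.Ropen(-3/2, 8)), ProductSet(Reals, Rationals))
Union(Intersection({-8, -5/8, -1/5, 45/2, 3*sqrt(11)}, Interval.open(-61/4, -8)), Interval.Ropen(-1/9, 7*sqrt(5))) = Interval.Ropen(-1/9, 7*sqrt(5))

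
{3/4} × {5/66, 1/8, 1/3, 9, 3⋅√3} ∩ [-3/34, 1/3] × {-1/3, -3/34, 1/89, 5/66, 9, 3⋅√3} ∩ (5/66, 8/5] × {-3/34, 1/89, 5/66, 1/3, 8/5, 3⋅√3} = ∅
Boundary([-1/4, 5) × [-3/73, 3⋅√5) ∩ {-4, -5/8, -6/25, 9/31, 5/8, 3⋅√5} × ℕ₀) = {-6/25, 9/31, 5/8} × {0, 1, …, 6}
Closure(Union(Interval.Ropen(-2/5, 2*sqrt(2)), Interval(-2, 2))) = Interval(-2, 2*sqrt(2))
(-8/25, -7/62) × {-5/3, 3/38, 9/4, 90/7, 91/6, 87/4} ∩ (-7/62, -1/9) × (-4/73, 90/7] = ∅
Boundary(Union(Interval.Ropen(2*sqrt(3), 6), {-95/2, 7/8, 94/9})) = {-95/2, 7/8, 6, 94/9, 2*sqrt(3)}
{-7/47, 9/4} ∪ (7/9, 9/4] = {-7/47} ∪ (7/9, 9/4]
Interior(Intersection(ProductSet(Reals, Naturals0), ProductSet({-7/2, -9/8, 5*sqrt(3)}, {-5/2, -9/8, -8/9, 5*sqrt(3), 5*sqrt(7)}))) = EmptySet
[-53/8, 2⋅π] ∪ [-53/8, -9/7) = [-53/8, 2⋅π]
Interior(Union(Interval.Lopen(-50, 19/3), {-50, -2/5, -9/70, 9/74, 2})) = Interval.open(-50, 19/3)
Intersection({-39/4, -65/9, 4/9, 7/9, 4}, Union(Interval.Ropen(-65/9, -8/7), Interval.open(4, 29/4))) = {-65/9}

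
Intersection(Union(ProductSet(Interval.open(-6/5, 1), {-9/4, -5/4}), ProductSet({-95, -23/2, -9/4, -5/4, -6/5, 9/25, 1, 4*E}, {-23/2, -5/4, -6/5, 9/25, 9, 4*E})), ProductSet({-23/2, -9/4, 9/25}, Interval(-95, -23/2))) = ProductSet({-23/2, -9/4, 9/25}, {-23/2})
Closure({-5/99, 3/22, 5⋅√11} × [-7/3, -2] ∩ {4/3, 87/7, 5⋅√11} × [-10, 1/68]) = {5⋅√11} × [-7/3, -2]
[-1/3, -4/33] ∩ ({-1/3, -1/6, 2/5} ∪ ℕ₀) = {-1/3, -1/6}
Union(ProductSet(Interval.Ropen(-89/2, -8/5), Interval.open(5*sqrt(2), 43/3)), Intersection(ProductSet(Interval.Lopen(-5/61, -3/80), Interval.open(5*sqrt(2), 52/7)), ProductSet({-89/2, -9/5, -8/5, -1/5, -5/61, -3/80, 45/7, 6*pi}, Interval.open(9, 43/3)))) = ProductSet(Interval.Ropen(-89/2, -8/5), Interval.open(5*sqrt(2), 43/3))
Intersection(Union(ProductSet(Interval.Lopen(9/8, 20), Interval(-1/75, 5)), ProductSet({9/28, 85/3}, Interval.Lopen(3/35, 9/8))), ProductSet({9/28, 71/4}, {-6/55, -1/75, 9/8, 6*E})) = Union(ProductSet({9/28}, {9/8}), ProductSet({71/4}, {-1/75, 9/8}))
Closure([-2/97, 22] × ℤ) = [-2/97, 22] × ℤ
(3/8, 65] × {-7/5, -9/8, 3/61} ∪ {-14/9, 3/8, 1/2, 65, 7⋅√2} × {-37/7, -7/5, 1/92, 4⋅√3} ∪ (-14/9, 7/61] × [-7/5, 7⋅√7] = ((3/8, 65] × {-7/5, -9/8, 3/61}) ∪ ((-14/9, 7/61] × [-7/5, 7⋅√7]) ∪ ({-14/9, 3/8, 1/2, 65, 7⋅√2} × {-37/7, -7/5, 1/92, 4⋅√3})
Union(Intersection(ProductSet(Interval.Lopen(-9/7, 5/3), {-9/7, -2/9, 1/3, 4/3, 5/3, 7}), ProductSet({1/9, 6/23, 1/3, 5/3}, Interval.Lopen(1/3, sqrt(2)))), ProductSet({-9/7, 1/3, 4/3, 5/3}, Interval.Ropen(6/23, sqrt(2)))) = Union(ProductSet({-9/7, 1/3, 4/3, 5/3}, Interval.Ropen(6/23, sqrt(2))), ProductSet({1/9, 6/23, 1/3, 5/3}, {4/3}))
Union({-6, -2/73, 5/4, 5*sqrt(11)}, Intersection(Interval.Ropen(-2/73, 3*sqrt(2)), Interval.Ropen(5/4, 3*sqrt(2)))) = Union({-6, -2/73, 5*sqrt(11)}, Interval.Ropen(5/4, 3*sqrt(2)))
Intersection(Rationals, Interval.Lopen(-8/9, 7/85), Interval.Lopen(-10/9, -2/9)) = Intersection(Interval.Lopen(-8/9, -2/9), Rationals)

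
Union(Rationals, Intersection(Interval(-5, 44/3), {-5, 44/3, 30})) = Rationals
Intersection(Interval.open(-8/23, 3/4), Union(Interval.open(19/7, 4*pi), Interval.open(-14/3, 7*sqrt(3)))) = Interval.open(-8/23, 3/4)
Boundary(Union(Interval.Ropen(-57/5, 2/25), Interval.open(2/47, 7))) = {-57/5, 7}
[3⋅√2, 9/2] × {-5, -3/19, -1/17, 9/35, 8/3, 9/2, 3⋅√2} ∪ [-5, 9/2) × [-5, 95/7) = ([-5, 9/2) × [-5, 95/7)) ∪ ([3⋅√2, 9/2] × {-5, -3/19, -1/17, 9/35, 8/3, 9/2, 3⋅√2})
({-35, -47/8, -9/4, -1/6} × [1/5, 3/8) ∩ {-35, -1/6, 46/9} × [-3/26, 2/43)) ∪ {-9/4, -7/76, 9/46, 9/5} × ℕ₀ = {-9/4, -7/76, 9/46, 9/5} × ℕ₀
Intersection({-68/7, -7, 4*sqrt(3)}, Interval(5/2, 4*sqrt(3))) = {4*sqrt(3)}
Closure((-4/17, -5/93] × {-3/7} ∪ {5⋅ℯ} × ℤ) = ({5⋅ℯ} × ℤ) ∪ ([-4/17, -5/93] × {-3/7})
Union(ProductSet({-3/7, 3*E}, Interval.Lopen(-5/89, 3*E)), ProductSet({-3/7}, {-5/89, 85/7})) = Union(ProductSet({-3/7}, {-5/89, 85/7}), ProductSet({-3/7, 3*E}, Interval.Lopen(-5/89, 3*E)))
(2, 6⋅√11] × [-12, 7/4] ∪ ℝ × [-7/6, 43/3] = (ℝ × [-7/6, 43/3]) ∪ ((2, 6⋅√11] × [-12, 7/4])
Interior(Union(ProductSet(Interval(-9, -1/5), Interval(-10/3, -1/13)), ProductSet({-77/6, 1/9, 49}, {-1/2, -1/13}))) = ProductSet(Interval.open(-9, -1/5), Interval.open(-10/3, -1/13))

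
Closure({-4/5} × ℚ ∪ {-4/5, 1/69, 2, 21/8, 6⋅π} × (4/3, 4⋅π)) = ({-4/5} × ℝ) ∪ ({-4/5, 1/69, 2, 21/8, 6⋅π} × [4/3, 4⋅π])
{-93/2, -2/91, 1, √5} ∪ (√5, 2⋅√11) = {-93/2, -2/91, 1} ∪ [√5, 2⋅√11)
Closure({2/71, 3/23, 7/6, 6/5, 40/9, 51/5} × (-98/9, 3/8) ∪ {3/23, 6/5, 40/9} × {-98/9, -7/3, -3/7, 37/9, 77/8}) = ({3/23, 6/5, 40/9} × {-98/9, -7/3, -3/7, 37/9, 77/8}) ∪ ({2/71, 3/23, 7/6, 6/5, 40/9, 51/5} × [-98/9, 3/8])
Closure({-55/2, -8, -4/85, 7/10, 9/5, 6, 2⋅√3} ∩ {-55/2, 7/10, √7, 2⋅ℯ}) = {-55/2, 7/10}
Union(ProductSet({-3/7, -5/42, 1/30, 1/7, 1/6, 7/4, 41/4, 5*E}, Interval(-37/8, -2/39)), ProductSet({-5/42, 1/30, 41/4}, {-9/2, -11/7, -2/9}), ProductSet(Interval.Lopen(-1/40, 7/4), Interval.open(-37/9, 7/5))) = Union(ProductSet({-3/7, -5/42, 1/30, 1/7, 1/6, 7/4, 41/4, 5*E}, Interval(-37/8, -2/39)), ProductSet(Interval.Lopen(-1/40, 7/4), Interval.open(-37/9, 7/5)))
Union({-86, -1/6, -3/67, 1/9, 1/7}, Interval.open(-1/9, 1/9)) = Union({-86, -1/6, 1/7}, Interval.Lopen(-1/9, 1/9))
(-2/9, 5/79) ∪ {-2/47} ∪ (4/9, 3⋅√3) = (-2/9, 5/79) ∪ (4/9, 3⋅√3)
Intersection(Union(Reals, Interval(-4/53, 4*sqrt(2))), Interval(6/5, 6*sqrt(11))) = Interval(6/5, 6*sqrt(11))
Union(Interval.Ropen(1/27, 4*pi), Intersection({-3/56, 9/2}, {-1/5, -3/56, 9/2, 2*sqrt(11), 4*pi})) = Union({-3/56}, Interval.Ropen(1/27, 4*pi))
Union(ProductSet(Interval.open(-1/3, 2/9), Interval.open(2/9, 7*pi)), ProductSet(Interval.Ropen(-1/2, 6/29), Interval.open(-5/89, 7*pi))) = Union(ProductSet(Interval.Ropen(-1/2, 6/29), Interval.open(-5/89, 7*pi)), ProductSet(Interval.open(-1/3, 2/9), Interval.open(2/9, 7*pi)))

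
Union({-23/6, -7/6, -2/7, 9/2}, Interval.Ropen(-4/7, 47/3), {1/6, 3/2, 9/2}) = Union({-23/6, -7/6}, Interval.Ropen(-4/7, 47/3))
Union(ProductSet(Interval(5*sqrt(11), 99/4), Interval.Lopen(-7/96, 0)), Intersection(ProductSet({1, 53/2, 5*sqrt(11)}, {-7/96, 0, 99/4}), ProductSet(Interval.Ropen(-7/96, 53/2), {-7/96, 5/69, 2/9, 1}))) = Union(ProductSet({1, 5*sqrt(11)}, {-7/96}), ProductSet(Interval(5*sqrt(11), 99/4), Interval.Lopen(-7/96, 0)))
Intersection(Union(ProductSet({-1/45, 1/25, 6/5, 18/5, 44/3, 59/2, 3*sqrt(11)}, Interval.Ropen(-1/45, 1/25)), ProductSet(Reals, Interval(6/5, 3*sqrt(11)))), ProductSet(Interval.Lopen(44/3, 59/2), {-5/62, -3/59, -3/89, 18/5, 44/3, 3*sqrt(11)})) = ProductSet(Interval.Lopen(44/3, 59/2), {18/5, 3*sqrt(11)})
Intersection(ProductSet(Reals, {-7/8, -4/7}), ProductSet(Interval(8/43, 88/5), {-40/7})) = EmptySet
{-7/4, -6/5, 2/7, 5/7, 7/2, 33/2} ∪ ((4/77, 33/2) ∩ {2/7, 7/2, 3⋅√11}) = {-7/4, -6/5, 2/7, 5/7, 7/2, 33/2, 3⋅√11}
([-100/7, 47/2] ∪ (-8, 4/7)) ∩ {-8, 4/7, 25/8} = {-8, 4/7, 25/8}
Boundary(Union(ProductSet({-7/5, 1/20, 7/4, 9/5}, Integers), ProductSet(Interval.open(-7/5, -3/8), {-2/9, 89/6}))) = Union(ProductSet({-7/5, 1/20, 7/4, 9/5}, Integers), ProductSet(Interval(-7/5, -3/8), {-2/9, 89/6}))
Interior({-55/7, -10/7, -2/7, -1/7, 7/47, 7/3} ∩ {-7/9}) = ∅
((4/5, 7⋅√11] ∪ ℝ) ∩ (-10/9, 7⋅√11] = (-10/9, 7⋅√11]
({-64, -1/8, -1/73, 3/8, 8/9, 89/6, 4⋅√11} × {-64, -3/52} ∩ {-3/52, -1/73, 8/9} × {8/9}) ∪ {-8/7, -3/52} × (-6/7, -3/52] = {-8/7, -3/52} × (-6/7, -3/52]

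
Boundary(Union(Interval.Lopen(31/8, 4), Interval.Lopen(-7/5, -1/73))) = {-7/5, -1/73, 31/8, 4}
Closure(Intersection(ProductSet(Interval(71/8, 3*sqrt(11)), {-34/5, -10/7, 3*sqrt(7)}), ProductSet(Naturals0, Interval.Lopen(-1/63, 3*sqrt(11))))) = ProductSet(Range(9, 10, 1), {3*sqrt(7)})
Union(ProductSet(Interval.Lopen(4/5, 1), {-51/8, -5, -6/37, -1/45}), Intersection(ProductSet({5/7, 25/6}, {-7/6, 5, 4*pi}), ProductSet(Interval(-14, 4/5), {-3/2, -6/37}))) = ProductSet(Interval.Lopen(4/5, 1), {-51/8, -5, -6/37, -1/45})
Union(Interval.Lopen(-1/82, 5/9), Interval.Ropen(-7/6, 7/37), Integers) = Union(Integers, Interval(-7/6, 5/9))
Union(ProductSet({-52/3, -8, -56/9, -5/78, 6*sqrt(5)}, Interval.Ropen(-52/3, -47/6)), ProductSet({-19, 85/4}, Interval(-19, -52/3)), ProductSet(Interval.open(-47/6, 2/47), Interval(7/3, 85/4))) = Union(ProductSet({-19, 85/4}, Interval(-19, -52/3)), ProductSet({-52/3, -8, -56/9, -5/78, 6*sqrt(5)}, Interval.Ropen(-52/3, -47/6)), ProductSet(Interval.open(-47/6, 2/47), Interval(7/3, 85/4)))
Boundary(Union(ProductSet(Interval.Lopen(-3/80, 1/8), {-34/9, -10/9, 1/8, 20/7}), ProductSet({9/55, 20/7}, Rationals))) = Union(ProductSet({9/55, 20/7}, Reals), ProductSet(Interval(-3/80, 1/8), {-34/9, -10/9, 1/8, 20/7}))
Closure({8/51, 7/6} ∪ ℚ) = ℝ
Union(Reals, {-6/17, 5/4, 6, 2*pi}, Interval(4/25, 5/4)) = Interval(-oo, oo)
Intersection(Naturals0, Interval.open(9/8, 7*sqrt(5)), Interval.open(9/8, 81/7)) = Range(2, 12, 1)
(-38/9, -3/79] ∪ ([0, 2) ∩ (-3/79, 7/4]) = (-38/9, -3/79] ∪ [0, 7/4]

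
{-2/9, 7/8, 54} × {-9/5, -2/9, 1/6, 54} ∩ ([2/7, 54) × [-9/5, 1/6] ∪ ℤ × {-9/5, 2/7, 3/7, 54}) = ({54} × {-9/5, 54}) ∪ ({7/8} × {-9/5, -2/9, 1/6})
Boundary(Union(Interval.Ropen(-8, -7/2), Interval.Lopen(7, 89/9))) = {-8, -7/2, 7, 89/9}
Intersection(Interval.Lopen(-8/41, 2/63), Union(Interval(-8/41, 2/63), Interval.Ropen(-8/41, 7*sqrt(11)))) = Interval.Lopen(-8/41, 2/63)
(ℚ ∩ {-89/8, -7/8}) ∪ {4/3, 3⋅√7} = {-89/8, -7/8, 4/3, 3⋅√7}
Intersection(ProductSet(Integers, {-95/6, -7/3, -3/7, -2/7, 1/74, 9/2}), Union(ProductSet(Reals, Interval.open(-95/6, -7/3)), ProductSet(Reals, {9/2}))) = ProductSet(Integers, {9/2})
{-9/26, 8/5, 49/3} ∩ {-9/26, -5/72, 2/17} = {-9/26}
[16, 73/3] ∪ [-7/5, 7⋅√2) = [-7/5, 7⋅√2) ∪ [16, 73/3]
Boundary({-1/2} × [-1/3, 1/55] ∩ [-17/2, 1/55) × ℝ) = {-1/2} × [-1/3, 1/55]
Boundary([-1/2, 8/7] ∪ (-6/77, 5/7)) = {-1/2, 8/7}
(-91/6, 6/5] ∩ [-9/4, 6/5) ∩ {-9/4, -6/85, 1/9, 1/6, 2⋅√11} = {-9/4, -6/85, 1/9, 1/6}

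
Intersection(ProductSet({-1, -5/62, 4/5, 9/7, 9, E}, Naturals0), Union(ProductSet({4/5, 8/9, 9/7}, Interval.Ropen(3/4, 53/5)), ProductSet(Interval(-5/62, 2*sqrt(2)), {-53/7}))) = ProductSet({4/5, 9/7}, Range(1, 11, 1))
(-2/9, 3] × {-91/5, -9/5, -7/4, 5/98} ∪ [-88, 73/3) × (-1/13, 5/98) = ([-88, 73/3) × (-1/13, 5/98)) ∪ ((-2/9, 3] × {-91/5, -9/5, -7/4, 5/98})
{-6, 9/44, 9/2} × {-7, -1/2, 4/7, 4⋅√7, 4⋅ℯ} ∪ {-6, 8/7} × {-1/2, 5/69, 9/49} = ({-6, 8/7} × {-1/2, 5/69, 9/49}) ∪ ({-6, 9/44, 9/2} × {-7, -1/2, 4/7, 4⋅√7, 4⋅ℯ})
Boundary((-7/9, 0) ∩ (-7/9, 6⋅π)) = {-7/9, 0}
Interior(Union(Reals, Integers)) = Reals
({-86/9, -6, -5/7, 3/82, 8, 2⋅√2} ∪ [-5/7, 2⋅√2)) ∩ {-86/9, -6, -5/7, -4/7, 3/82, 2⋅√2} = {-86/9, -6, -5/7, -4/7, 3/82, 2⋅√2}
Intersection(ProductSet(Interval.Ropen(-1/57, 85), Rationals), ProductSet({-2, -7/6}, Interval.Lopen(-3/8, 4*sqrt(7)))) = EmptySet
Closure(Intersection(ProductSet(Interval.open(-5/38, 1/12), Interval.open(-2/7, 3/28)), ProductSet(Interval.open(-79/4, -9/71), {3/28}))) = EmptySet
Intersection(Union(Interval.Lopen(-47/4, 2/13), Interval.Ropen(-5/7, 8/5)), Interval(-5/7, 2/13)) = Interval(-5/7, 2/13)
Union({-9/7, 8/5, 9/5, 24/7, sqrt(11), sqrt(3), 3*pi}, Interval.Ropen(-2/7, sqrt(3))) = Union({-9/7, 9/5, 24/7, sqrt(11), 3*pi}, Interval(-2/7, sqrt(3)))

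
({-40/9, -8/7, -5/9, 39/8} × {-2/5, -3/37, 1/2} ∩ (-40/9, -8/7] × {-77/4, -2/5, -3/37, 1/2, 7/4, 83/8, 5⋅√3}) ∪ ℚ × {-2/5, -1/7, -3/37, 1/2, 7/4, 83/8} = ℚ × {-2/5, -1/7, -3/37, 1/2, 7/4, 83/8}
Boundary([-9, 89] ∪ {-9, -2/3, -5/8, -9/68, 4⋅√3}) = {-9, 89}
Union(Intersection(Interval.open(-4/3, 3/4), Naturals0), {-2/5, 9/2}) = Union({-2/5, 9/2}, Range(0, 1, 1))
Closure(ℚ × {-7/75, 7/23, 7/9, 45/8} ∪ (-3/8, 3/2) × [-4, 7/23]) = (ℝ × {7/23, 7/9, 45/8}) ∪ ([-3/8, 3/2] × [-4, 7/23]) ∪ ((ℚ ∪ (-∞, -3/8] ∪ [3/2, ∞)) × {-7/75, 7/23, 7/9, 45/8})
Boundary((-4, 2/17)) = {-4, 2/17}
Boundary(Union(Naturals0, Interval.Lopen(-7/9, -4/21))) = Union(Complement(Naturals0, Interval.open(-7/9, -4/21)), {-7/9, -4/21})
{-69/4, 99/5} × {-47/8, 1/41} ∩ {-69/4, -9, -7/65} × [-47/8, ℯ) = {-69/4} × {-47/8, 1/41}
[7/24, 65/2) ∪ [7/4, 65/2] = [7/24, 65/2]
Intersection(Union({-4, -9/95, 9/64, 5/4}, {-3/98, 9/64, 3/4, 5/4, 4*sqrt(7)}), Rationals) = {-4, -9/95, -3/98, 9/64, 3/4, 5/4}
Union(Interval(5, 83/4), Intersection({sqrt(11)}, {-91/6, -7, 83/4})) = Interval(5, 83/4)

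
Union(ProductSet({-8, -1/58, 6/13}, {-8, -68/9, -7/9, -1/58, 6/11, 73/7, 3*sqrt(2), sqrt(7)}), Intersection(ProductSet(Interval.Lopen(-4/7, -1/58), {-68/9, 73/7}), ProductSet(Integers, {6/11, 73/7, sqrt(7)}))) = ProductSet({-8, -1/58, 6/13}, {-8, -68/9, -7/9, -1/58, 6/11, 73/7, 3*sqrt(2), sqrt(7)})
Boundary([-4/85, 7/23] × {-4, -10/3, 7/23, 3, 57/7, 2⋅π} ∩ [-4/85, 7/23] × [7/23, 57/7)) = [-4/85, 7/23] × {7/23, 3, 2⋅π}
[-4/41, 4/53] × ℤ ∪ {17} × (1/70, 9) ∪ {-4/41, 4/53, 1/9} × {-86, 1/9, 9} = ([-4/41, 4/53] × ℤ) ∪ ({17} × (1/70, 9)) ∪ ({-4/41, 4/53, 1/9} × {-86, 1/9, 9})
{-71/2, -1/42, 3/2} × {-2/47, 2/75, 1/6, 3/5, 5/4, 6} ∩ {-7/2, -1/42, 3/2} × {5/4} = {-1/42, 3/2} × {5/4}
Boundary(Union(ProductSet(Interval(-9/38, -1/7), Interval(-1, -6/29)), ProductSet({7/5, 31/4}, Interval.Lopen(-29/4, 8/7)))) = Union(ProductSet({-9/38, -1/7}, Interval(-1, -6/29)), ProductSet({7/5, 31/4}, Interval(-29/4, 8/7)), ProductSet(Interval(-9/38, -1/7), {-1, -6/29}))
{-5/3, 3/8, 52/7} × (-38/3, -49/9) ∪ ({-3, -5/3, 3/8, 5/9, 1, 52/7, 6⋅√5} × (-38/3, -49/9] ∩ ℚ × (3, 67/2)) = {-5/3, 3/8, 52/7} × (-38/3, -49/9)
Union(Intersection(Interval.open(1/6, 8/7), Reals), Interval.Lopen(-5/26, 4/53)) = Union(Interval.Lopen(-5/26, 4/53), Interval.open(1/6, 8/7))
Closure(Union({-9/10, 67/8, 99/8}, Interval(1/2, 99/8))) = Union({-9/10}, Interval(1/2, 99/8))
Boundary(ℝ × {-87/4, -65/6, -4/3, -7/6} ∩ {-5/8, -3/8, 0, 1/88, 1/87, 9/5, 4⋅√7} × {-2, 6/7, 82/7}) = ∅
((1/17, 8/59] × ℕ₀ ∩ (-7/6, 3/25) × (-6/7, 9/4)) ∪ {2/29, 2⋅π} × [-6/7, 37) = ((1/17, 3/25) × {0, 1, 2}) ∪ ({2/29, 2⋅π} × [-6/7, 37))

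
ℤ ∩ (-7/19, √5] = {0, 1, 2}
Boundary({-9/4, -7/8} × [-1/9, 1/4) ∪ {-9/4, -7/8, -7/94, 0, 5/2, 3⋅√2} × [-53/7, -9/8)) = ({-9/4, -7/8} × [-1/9, 1/4]) ∪ ({-9/4, -7/8, -7/94, 0, 5/2, 3⋅√2} × [-53/7, -9/8])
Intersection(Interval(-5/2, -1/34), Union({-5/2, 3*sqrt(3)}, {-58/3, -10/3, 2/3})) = {-5/2}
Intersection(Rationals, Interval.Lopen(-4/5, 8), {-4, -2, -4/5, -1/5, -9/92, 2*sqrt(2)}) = {-1/5, -9/92}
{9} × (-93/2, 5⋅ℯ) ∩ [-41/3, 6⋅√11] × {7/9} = {9} × {7/9}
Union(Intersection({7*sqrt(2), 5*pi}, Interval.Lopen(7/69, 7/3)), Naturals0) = Naturals0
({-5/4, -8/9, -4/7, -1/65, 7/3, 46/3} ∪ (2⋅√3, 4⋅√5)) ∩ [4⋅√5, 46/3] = {46/3}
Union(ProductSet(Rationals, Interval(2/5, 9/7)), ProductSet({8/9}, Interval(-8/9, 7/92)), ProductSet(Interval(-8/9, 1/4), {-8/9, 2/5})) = Union(ProductSet({8/9}, Interval(-8/9, 7/92)), ProductSet(Interval(-8/9, 1/4), {-8/9, 2/5}), ProductSet(Rationals, Interval(2/5, 9/7)))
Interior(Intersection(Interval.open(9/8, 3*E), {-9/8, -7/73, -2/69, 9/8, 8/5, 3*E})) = EmptySet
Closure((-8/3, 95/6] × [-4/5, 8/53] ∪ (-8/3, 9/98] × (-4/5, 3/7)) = ({-8/3} × [-4/5, 3/7]) ∪ ([-8/3, 9/98] × {-4/5, 3/7}) ∪ ((-8/3, 9/98] × (-4/5, 3/7)) ∪ ([-8/3, 95/6] × [-4/5, 8/53]) ∪ ({-8/3, 9/98} × ({-4/5} ∪ [8/53, 3/7]))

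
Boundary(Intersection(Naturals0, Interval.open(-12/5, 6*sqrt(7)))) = Range(0, 16, 1)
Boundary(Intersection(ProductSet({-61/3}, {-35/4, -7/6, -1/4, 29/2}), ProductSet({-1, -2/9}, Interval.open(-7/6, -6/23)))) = EmptySet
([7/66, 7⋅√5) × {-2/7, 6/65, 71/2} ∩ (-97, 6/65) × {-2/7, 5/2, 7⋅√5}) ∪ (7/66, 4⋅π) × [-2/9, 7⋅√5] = (7/66, 4⋅π) × [-2/9, 7⋅√5]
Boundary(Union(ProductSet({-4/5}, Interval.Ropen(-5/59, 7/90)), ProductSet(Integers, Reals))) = Union(ProductSet({-4/5}, Interval(-5/59, 7/90)), ProductSet(Integers, Reals))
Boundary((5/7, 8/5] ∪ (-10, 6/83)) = {-10, 6/83, 5/7, 8/5}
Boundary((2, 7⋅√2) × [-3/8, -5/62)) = ({2, 7⋅√2} × [-3/8, -5/62]) ∪ ([2, 7⋅√2] × {-3/8, -5/62})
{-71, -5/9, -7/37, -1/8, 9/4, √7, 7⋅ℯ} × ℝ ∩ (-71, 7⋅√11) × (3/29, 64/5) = {-5/9, -7/37, -1/8, 9/4, √7, 7⋅ℯ} × (3/29, 64/5)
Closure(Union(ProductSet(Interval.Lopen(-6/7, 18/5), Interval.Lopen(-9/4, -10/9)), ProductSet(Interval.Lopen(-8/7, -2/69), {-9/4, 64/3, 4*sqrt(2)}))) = Union(ProductSet({-6/7, 18/5}, Interval(-9/4, -10/9)), ProductSet(Interval(-8/7, -2/69), {-9/4, 64/3, 4*sqrt(2)}), ProductSet(Interval(-6/7, 18/5), {-9/4, -10/9}), ProductSet(Interval.Lopen(-6/7, 18/5), Interval.Lopen(-9/4, -10/9)))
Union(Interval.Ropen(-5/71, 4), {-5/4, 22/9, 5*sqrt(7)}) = Union({-5/4, 5*sqrt(7)}, Interval.Ropen(-5/71, 4))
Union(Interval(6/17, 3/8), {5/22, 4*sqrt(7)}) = Union({5/22, 4*sqrt(7)}, Interval(6/17, 3/8))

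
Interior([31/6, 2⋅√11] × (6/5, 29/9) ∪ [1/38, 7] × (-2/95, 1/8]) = ((1/38, 7) × (-2/95, 1/8)) ∪ ((31/6, 2⋅√11) × (6/5, 29/9))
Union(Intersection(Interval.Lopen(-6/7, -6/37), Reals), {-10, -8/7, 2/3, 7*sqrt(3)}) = Union({-10, -8/7, 2/3, 7*sqrt(3)}, Interval.Lopen(-6/7, -6/37))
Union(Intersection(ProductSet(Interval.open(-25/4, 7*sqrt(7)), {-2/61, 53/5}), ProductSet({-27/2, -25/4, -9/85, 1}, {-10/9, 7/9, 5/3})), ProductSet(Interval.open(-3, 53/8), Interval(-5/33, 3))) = ProductSet(Interval.open(-3, 53/8), Interval(-5/33, 3))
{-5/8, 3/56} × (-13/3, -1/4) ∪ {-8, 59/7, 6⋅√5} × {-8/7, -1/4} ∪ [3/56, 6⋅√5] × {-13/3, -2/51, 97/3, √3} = ({-5/8, 3/56} × (-13/3, -1/4)) ∪ ({-8, 59/7, 6⋅√5} × {-8/7, -1/4}) ∪ ([3/56, 6⋅√5] × {-13/3, -2/51, 97/3, √3})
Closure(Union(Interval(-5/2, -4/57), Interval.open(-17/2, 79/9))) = Interval(-17/2, 79/9)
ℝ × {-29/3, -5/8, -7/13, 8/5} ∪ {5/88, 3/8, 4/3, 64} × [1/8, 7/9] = (ℝ × {-29/3, -5/8, -7/13, 8/5}) ∪ ({5/88, 3/8, 4/3, 64} × [1/8, 7/9])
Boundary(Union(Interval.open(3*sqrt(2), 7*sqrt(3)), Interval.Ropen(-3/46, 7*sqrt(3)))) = {-3/46, 7*sqrt(3)}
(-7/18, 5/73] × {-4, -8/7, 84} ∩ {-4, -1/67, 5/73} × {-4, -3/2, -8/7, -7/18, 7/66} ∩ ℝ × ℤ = {-1/67, 5/73} × {-4}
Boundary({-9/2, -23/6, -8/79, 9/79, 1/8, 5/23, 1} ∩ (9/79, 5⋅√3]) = {1/8, 5/23, 1}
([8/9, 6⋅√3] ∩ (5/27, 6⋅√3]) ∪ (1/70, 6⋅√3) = (1/70, 6⋅√3]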